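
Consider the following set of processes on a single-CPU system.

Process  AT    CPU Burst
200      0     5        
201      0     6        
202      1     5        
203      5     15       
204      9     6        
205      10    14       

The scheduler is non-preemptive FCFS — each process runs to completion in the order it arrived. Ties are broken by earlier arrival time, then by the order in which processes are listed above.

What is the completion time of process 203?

Schedule: | 200 0-5 | 201 5-11 | 202 11-16 | 203 16-31 | 204 31-37 | 205 37-51 |
Completion: 200=5  201=11  202=16  203=31  204=37  205=51
Turnaround (C−A): 200=5  201=11  202=15  203=26  204=28  205=41

31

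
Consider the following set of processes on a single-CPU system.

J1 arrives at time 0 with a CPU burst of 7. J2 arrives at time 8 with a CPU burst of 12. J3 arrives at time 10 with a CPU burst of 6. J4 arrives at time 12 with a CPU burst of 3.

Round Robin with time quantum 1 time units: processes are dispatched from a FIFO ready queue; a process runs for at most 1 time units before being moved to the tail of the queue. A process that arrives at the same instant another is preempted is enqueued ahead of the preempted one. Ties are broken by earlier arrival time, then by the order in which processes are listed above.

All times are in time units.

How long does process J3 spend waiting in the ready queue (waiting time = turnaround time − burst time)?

Timeline: | J1 0-7 | idle 7-8 | J2 8-10 | J3 10-11 | J2 11-12 | J3 12-13 | J4 13-14 | J2 14-15 | J3 15-16 | J4 16-17 | J2 17-18 | J3 18-19 | J4 19-20 | J2 20-21 | J3 21-22 | J2 22-23 | J3 23-24 | J2 24-29 |
Completion: J1=7  J2=29  J3=24  J4=20
Waiting(J3) = turnaround − burst = 14 − 6 = 8

8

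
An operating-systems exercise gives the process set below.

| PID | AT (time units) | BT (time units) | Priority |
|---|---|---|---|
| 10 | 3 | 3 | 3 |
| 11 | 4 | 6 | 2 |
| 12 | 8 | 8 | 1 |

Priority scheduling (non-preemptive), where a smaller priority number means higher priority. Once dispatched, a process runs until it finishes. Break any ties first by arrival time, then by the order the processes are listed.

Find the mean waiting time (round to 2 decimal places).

Timeline: | idle 0-3 | 10 3-6 | 11 6-12 | 12 12-20 |
Completion: 10=6  11=12  12=20
Turnaround (C−A): 10=3  11=8  12=12
Waiting times: 10=0, 11=2, 12=4
Average waiting = (0+2+4) / 3 = 6/3 = 2.00

2.00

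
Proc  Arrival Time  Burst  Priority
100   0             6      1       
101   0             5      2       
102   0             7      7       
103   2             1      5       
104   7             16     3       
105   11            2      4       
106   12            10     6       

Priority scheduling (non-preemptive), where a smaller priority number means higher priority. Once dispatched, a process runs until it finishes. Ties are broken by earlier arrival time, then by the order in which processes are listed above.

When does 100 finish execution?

6

Schedule: | 100 0-6 | 101 6-11 | 104 11-27 | 105 27-29 | 103 29-30 | 106 30-40 | 102 40-47 |
Completion: 100=6  101=11  102=47  103=30  104=27  105=29  106=40
Turnaround (C−A): 100=6  101=11  102=47  103=28  104=20  105=18  106=28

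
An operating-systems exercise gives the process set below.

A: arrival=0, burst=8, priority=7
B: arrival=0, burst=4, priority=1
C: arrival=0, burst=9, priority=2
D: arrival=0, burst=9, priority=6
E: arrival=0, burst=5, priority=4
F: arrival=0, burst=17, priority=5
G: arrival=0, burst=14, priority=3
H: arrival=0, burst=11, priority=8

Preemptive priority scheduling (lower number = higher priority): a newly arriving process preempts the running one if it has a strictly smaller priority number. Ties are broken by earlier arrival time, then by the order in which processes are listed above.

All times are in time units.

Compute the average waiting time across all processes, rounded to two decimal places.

31.13

Timeline: | B 0-4 | C 4-13 | G 13-27 | E 27-32 | F 32-49 | D 49-58 | A 58-66 | H 66-77 |
Completion: A=66  B=4  C=13  D=58  E=32  F=49  G=27  H=77
Waiting times: A=58, B=0, C=4, D=49, E=27, F=32, G=13, H=66
Average waiting = (58+0+4+49+27+32+13+66) / 8 = 249/8 = 31.13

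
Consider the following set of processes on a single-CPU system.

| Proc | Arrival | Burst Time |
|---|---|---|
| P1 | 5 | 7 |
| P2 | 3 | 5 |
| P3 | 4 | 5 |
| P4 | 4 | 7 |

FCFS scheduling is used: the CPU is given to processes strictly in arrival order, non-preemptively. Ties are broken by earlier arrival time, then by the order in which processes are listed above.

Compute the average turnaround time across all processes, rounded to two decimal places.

Schedule: | idle 0-3 | P2 3-8 | P3 8-13 | P4 13-20 | P1 20-27 |
Completion: P1=27  P2=8  P3=13  P4=20
Turnaround (C−A): P1=22  P2=5  P3=9  P4=16
Turnaround times: P1=22, P2=5, P3=9, P4=16
Average turnaround = (22+5+9+16) / 4 = 52/4 = 13.00

13.00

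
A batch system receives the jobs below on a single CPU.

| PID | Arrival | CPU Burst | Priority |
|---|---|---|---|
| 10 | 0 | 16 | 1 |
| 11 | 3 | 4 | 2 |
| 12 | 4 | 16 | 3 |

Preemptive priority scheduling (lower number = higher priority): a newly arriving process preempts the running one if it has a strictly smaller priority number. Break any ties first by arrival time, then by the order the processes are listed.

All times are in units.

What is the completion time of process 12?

36

Gantt: | 10 0-16 | 11 16-20 | 12 20-36 |
Completion: 10=16  11=20  12=36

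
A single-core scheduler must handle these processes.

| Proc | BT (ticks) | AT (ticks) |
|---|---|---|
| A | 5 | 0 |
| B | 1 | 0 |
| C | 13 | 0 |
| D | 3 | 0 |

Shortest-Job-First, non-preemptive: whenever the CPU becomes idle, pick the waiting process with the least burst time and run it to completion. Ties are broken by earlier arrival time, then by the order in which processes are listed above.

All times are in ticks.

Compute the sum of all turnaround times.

36

Gantt: | B 0-1 | D 1-4 | A 4-9 | C 9-22 |
Completion: A=9  B=1  C=22  D=4
Turnaround = completion − arrival: A=9, B=1, C=22, D=4
Total turnaround = 9 + 1 + 22 + 4 = 36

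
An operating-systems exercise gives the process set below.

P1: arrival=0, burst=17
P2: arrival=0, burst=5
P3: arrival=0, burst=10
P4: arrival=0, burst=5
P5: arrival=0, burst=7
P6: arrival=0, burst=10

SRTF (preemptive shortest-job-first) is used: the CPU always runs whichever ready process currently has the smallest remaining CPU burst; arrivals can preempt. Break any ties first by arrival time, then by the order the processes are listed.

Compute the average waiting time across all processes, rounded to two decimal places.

Schedule: | P2 0-5 | P4 5-10 | P5 10-17 | P3 17-27 | P6 27-37 | P1 37-54 |
Completion: P1=54  P2=5  P3=27  P4=10  P5=17  P6=37
Turnaround (C−A): P1=54  P2=5  P3=27  P4=10  P5=17  P6=37
Waiting times: P1=37, P2=0, P3=17, P4=5, P5=10, P6=27
Average waiting = (37+0+17+5+10+27) / 6 = 96/6 = 16.00

16.00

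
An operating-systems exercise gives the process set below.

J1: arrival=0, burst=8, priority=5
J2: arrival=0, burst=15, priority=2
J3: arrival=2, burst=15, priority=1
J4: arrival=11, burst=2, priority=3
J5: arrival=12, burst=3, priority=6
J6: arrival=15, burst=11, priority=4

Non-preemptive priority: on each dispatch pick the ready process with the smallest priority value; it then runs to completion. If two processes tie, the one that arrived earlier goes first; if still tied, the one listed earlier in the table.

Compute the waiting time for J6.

17

Timeline: | J2 0-15 | J3 15-30 | J4 30-32 | J6 32-43 | J1 43-51 | J5 51-54 |
Completion: J1=51  J2=15  J3=30  J4=32  J5=54  J6=43
Waiting(J6) = turnaround − burst = 28 − 11 = 17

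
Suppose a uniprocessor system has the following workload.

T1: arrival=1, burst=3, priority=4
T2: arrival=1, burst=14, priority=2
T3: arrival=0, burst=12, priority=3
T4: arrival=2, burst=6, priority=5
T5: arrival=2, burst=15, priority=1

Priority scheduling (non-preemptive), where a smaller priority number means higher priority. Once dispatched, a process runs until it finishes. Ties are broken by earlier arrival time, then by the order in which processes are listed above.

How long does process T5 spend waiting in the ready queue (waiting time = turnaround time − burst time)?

10

Gantt: | T3 0-12 | T5 12-27 | T2 27-41 | T1 41-44 | T4 44-50 |
Completion: T1=44  T2=41  T3=12  T4=50  T5=27
Turnaround (C−A): T1=43  T2=40  T3=12  T4=48  T5=25
Waiting(T5) = turnaround − burst = 25 − 15 = 10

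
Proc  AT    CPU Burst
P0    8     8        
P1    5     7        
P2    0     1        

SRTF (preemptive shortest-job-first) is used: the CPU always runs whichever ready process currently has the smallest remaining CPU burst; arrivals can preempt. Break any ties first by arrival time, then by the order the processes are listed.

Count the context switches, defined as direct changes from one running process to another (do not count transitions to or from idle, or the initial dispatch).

Timeline: | P2 0-1 | idle 1-5 | P1 5-12 | P0 12-20 |
Completion: P0=20  P1=12  P2=1

1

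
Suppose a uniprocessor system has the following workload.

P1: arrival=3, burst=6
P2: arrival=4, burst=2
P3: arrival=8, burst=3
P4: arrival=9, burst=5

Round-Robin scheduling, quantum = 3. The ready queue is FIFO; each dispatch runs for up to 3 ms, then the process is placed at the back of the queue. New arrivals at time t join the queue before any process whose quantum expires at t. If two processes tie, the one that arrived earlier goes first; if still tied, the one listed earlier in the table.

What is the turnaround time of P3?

Gantt: | idle 0-3 | P1 3-6 | P2 6-8 | P1 8-11 | P3 11-14 | P4 14-19 |
Completion: P1=11  P2=8  P3=14  P4=19
Turnaround (C−A): P1=8  P2=4  P3=6  P4=10
Turnaround(P3) = completion − arrival = 14 − 8 = 6

6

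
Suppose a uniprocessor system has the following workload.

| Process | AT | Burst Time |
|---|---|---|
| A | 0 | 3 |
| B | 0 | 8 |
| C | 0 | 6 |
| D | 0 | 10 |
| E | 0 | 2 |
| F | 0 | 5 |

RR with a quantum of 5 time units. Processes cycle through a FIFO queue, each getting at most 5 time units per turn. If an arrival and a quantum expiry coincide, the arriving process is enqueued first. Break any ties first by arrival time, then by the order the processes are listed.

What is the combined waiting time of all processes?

105

Gantt: | A 0-3 | B 3-8 | C 8-13 | D 13-18 | E 18-20 | F 20-25 | B 25-28 | C 28-29 | D 29-34 |
Completion: A=3  B=28  C=29  D=34  E=20  F=25
Waiting = turnaround − burst: A=0, B=20, C=23, D=24, E=18, F=20
Total waiting = 0 + 20 + 23 + 24 + 18 + 20 = 105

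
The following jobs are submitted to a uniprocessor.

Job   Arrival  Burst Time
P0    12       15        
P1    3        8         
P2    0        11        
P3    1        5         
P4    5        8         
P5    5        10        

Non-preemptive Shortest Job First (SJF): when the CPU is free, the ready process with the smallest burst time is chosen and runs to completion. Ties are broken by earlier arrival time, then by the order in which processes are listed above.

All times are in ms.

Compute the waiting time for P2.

0

Timeline: | P2 0-11 | P3 11-16 | P1 16-24 | P4 24-32 | P5 32-42 | P0 42-57 |
Completion: P0=57  P1=24  P2=11  P3=16  P4=32  P5=42
Turnaround (C−A): P0=45  P1=21  P2=11  P3=15  P4=27  P5=37
Waiting(P2) = turnaround − burst = 11 − 11 = 0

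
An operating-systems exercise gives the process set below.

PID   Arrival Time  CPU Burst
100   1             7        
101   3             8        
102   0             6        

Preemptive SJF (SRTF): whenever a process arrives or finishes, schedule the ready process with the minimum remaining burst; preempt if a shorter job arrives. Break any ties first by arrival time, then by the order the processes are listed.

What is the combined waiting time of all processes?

Gantt: | 102 0-6 | 100 6-13 | 101 13-21 |
Completion: 100=13  101=21  102=6
Waiting = turnaround − burst: 100=5, 101=10, 102=0
Total waiting = 5 + 10 + 0 = 15

15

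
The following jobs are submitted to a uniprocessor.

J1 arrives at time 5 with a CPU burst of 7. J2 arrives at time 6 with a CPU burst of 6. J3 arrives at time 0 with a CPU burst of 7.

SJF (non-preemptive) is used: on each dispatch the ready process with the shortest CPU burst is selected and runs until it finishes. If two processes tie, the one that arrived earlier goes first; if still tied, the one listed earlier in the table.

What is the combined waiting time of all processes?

9

Gantt: | J3 0-7 | J2 7-13 | J1 13-20 |
Completion: J1=20  J2=13  J3=7
Turnaround (C−A): J1=15  J2=7  J3=7
Waiting = turnaround − burst: J1=8, J2=1, J3=0
Total waiting = 8 + 1 + 0 = 9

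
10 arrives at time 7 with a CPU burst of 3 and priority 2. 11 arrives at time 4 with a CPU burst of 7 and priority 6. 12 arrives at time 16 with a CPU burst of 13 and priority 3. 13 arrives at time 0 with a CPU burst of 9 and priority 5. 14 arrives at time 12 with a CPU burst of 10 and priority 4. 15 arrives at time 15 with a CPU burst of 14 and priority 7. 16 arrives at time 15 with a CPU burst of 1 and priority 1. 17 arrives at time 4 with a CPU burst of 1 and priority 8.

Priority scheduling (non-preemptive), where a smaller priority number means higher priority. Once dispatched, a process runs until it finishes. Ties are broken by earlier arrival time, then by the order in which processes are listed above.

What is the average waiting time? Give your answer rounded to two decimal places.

16.13

Timeline: | 13 0-9 | 10 9-12 | 14 12-22 | 16 22-23 | 12 23-36 | 11 36-43 | 15 43-57 | 17 57-58 |
Completion: 10=12  11=43  12=36  13=9  14=22  15=57  16=23  17=58
Turnaround (C−A): 10=5  11=39  12=20  13=9  14=10  15=42  16=8  17=54
Waiting times: 10=2, 11=32, 12=7, 13=0, 14=0, 15=28, 16=7, 17=53
Average waiting = (2+32+7+0+0+28+7+53) / 8 = 129/8 = 16.13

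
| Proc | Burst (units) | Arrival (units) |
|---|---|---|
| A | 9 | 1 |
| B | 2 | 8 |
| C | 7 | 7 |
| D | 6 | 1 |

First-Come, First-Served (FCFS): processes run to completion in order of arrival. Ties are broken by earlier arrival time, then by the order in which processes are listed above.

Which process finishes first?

Schedule: | idle 0-1 | A 1-10 | D 10-16 | C 16-23 | B 23-25 |
Completion: A=10  B=25  C=23  D=16
Finish order: A → D → C → B

A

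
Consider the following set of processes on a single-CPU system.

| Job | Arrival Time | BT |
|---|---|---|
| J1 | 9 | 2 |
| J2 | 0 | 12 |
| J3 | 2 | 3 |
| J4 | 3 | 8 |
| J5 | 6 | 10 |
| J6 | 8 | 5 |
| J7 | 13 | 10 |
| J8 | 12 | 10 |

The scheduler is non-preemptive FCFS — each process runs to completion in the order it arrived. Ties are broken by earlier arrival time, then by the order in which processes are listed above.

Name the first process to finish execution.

Schedule: | J2 0-12 | J3 12-15 | J4 15-23 | J5 23-33 | J6 33-38 | J1 38-40 | J8 40-50 | J7 50-60 |
Completion: J1=40  J2=12  J3=15  J4=23  J5=33  J6=38  J7=60  J8=50
Finish order: J2 → J3 → J4 → J5 → J6 → J1 → J8 → J7

J2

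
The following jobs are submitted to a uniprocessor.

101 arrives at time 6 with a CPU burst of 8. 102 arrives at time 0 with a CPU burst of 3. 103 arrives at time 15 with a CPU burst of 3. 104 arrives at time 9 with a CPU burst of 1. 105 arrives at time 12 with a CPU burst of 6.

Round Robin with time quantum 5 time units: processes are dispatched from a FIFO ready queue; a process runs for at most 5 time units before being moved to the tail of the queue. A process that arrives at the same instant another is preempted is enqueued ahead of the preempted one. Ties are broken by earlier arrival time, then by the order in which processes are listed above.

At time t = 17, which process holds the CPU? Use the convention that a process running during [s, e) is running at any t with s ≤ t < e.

Schedule: | 102 0-3 | idle 3-6 | 101 6-11 | 104 11-12 | 101 12-15 | 105 15-20 | 103 20-23 | 105 23-24 |
Completion: 101=15  102=3  103=23  104=12  105=24

105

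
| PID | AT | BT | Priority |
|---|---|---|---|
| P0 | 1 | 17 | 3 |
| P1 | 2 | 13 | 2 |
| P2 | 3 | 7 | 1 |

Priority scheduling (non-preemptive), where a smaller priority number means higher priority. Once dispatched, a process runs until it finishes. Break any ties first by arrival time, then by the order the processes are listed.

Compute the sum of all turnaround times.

Gantt: | idle 0-1 | P0 1-18 | P2 18-25 | P1 25-38 |
Completion: P0=18  P1=38  P2=25
Turnaround = completion − arrival: P0=17, P1=36, P2=22
Total turnaround = 17 + 36 + 22 = 75

75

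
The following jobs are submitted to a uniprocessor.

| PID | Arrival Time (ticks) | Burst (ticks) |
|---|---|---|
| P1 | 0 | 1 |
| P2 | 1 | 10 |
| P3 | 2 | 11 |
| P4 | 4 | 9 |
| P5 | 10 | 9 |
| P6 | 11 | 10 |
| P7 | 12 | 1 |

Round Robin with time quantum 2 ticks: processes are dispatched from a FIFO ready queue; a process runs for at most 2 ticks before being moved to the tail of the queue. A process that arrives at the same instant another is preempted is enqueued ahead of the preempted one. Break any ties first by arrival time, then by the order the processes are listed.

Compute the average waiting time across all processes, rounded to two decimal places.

22.43

Gantt: | P1 0-1 | P2 1-3 | P3 3-5 | P2 5-7 | P4 7-9 | P3 9-11 | P2 11-13 | P4 13-15 | P5 15-17 | P6 17-19 | P3 19-21 | P7 21-22 | P2 22-24 | P4 24-26 | P5 26-28 | P6 28-30 | P3 30-32 | P2 32-34 | P4 34-36 | P5 36-38 | P6 38-40 | P3 40-42 | P4 42-43 | P5 43-45 | P6 45-47 | P3 47-48 | P5 48-49 | P6 49-51 |
Completion: P1=1  P2=34  P3=48  P4=43  P5=49  P6=51  P7=22
Turnaround (C−A): P1=1  P2=33  P3=46  P4=39  P5=39  P6=40  P7=10
Waiting times: P1=0, P2=23, P3=35, P4=30, P5=30, P6=30, P7=9
Average waiting = (0+23+35+30+30+30+9) / 7 = 157/7 = 22.43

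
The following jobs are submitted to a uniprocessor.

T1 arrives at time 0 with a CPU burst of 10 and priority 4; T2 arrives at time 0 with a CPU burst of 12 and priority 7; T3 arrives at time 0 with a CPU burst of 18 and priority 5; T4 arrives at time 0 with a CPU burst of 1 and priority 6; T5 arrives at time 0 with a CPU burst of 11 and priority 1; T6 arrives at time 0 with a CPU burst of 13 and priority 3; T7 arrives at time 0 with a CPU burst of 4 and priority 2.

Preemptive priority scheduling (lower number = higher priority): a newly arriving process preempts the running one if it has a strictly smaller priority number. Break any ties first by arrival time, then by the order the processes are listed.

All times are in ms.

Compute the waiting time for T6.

Schedule: | T5 0-11 | T7 11-15 | T6 15-28 | T1 28-38 | T3 38-56 | T4 56-57 | T2 57-69 |
Completion: T1=38  T2=69  T3=56  T4=57  T5=11  T6=28  T7=15
Turnaround (C−A): T1=38  T2=69  T3=56  T4=57  T5=11  T6=28  T7=15
Waiting(T6) = turnaround − burst = 28 − 13 = 15

15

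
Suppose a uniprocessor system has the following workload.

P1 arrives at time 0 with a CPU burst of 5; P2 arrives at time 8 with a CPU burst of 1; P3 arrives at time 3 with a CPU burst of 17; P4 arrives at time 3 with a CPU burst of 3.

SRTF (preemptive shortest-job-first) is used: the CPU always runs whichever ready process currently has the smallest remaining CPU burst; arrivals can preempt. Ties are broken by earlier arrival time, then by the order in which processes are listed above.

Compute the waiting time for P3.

6

Gantt: | P1 0-5 | P4 5-8 | P2 8-9 | P3 9-26 |
Completion: P1=5  P2=9  P3=26  P4=8
Waiting(P3) = turnaround − burst = 23 − 17 = 6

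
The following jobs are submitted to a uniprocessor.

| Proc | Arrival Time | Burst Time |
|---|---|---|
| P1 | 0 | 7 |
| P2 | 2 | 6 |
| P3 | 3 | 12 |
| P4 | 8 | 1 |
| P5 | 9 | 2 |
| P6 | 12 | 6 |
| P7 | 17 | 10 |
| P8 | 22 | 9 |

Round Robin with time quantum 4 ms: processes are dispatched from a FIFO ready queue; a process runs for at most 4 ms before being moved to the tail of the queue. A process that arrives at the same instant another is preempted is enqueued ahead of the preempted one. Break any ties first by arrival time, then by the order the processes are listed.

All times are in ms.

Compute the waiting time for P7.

25

Timeline: | P1 0-4 | P2 4-8 | P3 8-12 | P1 12-15 | P4 15-16 | P2 16-18 | P5 18-20 | P6 20-24 | P3 24-28 | P7 28-32 | P8 32-36 | P6 36-38 | P3 38-42 | P7 42-46 | P8 46-50 | P7 50-52 | P8 52-53 |
Completion: P1=15  P2=18  P3=42  P4=16  P5=20  P6=38  P7=52  P8=53
Turnaround (C−A): P1=15  P2=16  P3=39  P4=8  P5=11  P6=26  P7=35  P8=31
Waiting(P7) = turnaround − burst = 35 − 10 = 25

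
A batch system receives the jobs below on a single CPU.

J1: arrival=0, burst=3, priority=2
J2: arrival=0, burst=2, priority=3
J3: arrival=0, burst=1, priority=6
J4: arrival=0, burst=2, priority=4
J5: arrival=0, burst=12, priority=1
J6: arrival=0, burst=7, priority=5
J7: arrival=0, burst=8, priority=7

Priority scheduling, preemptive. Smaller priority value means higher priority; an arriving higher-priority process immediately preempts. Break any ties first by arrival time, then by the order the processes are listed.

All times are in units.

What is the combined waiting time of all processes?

116

Gantt: | J5 0-12 | J1 12-15 | J2 15-17 | J4 17-19 | J6 19-26 | J3 26-27 | J7 27-35 |
Completion: J1=15  J2=17  J3=27  J4=19  J5=12  J6=26  J7=35
Waiting = turnaround − burst: J1=12, J2=15, J3=26, J4=17, J5=0, J6=19, J7=27
Total waiting = 12 + 15 + 26 + 17 + 0 + 19 + 27 = 116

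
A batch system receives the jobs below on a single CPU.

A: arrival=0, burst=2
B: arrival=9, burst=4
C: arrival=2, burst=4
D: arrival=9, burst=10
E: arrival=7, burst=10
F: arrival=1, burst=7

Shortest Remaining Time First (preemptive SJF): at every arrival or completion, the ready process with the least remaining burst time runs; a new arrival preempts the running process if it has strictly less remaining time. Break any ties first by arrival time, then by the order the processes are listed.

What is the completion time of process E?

27

Timeline: | A 0-2 | C 2-6 | F 6-13 | B 13-17 | E 17-27 | D 27-37 |
Completion: A=2  B=17  C=6  D=37  E=27  F=13
Turnaround (C−A): A=2  B=8  C=4  D=28  E=20  F=12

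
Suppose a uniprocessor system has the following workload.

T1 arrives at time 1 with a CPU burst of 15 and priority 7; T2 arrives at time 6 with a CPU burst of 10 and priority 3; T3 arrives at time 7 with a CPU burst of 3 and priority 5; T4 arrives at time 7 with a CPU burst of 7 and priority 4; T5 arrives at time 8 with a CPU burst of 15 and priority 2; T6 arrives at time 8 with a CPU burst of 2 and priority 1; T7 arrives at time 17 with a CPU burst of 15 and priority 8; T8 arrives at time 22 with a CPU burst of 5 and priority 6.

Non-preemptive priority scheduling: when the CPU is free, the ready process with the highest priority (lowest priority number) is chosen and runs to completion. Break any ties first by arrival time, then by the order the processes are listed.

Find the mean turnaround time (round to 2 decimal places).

Timeline: | idle 0-1 | T1 1-16 | T6 16-18 | T5 18-33 | T2 33-43 | T4 43-50 | T3 50-53 | T8 53-58 | T7 58-73 |
Completion: T1=16  T2=43  T3=53  T4=50  T5=33  T6=18  T7=73  T8=58
Turnaround times: T1=15, T2=37, T3=46, T4=43, T5=25, T6=10, T7=56, T8=36
Average turnaround = (15+37+46+43+25+10+56+36) / 8 = 268/8 = 33.50

33.50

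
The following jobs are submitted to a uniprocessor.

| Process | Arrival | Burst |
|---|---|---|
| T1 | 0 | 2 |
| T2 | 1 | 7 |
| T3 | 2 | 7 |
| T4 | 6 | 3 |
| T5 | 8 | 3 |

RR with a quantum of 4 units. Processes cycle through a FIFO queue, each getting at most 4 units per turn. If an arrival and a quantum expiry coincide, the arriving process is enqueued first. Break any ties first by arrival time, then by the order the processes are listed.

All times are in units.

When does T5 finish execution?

Gantt: | T1 0-2 | T2 2-6 | T3 6-10 | T4 10-13 | T2 13-16 | T5 16-19 | T3 19-22 |
Completion: T1=2  T2=16  T3=22  T4=13  T5=19

19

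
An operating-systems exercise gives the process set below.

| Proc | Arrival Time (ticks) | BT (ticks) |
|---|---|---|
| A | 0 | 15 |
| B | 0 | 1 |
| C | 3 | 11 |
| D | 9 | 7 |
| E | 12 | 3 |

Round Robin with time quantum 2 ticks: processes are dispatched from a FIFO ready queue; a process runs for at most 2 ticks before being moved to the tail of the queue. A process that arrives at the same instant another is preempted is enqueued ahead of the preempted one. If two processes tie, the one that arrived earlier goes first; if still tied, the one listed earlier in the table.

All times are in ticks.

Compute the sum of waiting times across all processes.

Gantt: | A 0-2 | B 2-3 | A 3-5 | C 5-7 | A 7-9 | C 9-11 | D 11-13 | A 13-15 | C 15-17 | E 17-19 | D 19-21 | A 21-23 | C 23-25 | E 25-26 | D 26-28 | A 28-30 | C 30-32 | D 32-33 | A 33-35 | C 35-36 | A 36-37 |
Completion: A=37  B=3  C=36  D=33  E=26
Waiting = turnaround − burst: A=22, B=2, C=22, D=17, E=11
Total waiting = 22 + 2 + 22 + 17 + 11 = 74

74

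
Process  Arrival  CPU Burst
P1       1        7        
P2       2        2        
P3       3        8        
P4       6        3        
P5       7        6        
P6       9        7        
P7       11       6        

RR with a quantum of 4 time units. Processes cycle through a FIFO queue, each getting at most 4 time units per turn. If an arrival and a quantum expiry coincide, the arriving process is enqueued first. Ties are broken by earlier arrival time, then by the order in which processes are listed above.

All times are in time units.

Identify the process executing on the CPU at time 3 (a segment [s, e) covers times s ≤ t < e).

P1

Gantt: | idle 0-1 | P1 1-5 | P2 5-7 | P3 7-11 | P1 11-14 | P4 14-17 | P5 17-21 | P6 21-25 | P7 25-29 | P3 29-33 | P5 33-35 | P6 35-38 | P7 38-40 |
Completion: P1=14  P2=7  P3=33  P4=17  P5=35  P6=38  P7=40
Turnaround (C−A): P1=13  P2=5  P3=30  P4=11  P5=28  P6=29  P7=29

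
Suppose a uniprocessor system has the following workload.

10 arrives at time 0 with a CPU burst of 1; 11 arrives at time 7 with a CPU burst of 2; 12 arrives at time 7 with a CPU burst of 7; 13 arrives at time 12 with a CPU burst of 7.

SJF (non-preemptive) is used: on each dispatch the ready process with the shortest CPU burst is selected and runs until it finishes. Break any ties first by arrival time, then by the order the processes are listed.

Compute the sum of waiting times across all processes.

Schedule: | 10 0-1 | idle 1-7 | 11 7-9 | 12 9-16 | 13 16-23 |
Completion: 10=1  11=9  12=16  13=23
Turnaround (C−A): 10=1  11=2  12=9  13=11
Waiting = turnaround − burst: 10=0, 11=0, 12=2, 13=4
Total waiting = 0 + 0 + 2 + 4 = 6

6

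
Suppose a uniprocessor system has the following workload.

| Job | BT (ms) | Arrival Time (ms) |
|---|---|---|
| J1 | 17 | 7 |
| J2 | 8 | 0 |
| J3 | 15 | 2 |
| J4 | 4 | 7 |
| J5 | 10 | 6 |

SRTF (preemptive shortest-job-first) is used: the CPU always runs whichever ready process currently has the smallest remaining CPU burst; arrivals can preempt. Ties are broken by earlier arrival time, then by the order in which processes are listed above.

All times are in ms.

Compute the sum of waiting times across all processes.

57

Gantt: | J2 0-8 | J4 8-12 | J5 12-22 | J3 22-37 | J1 37-54 |
Completion: J1=54  J2=8  J3=37  J4=12  J5=22
Waiting = turnaround − burst: J1=30, J2=0, J3=20, J4=1, J5=6
Total waiting = 30 + 0 + 20 + 1 + 6 = 57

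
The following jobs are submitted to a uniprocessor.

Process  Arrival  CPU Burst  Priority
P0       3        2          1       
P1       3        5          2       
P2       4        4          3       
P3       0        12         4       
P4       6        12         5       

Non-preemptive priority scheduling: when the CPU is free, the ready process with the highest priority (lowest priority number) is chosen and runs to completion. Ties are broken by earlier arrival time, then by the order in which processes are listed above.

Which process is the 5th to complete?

P4

Schedule: | P3 0-12 | P0 12-14 | P1 14-19 | P2 19-23 | P4 23-35 |
Completion: P0=14  P1=19  P2=23  P3=12  P4=35
Turnaround (C−A): P0=11  P1=16  P2=19  P3=12  P4=29
Finish order: P3 → P0 → P1 → P2 → P4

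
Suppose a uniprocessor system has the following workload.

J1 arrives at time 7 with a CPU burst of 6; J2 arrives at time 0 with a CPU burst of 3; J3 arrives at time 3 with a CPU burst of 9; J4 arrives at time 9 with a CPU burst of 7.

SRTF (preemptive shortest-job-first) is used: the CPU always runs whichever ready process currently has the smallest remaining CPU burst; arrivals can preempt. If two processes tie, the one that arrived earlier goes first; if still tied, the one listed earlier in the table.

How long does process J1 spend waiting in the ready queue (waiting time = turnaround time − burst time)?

Gantt: | J2 0-3 | J3 3-12 | J1 12-18 | J4 18-25 |
Completion: J1=18  J2=3  J3=12  J4=25
Turnaround (C−A): J1=11  J2=3  J3=9  J4=16
Waiting(J1) = turnaround − burst = 11 − 6 = 5

5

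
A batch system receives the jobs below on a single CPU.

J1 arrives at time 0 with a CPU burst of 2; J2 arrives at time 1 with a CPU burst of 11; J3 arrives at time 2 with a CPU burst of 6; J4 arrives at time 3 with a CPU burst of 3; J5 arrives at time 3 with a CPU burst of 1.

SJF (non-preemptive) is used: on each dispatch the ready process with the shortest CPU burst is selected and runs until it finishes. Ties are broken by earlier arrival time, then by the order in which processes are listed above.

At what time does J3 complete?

8

Gantt: | J1 0-2 | J3 2-8 | J5 8-9 | J4 9-12 | J2 12-23 |
Completion: J1=2  J2=23  J3=8  J4=12  J5=9
Turnaround (C−A): J1=2  J2=22  J3=6  J4=9  J5=6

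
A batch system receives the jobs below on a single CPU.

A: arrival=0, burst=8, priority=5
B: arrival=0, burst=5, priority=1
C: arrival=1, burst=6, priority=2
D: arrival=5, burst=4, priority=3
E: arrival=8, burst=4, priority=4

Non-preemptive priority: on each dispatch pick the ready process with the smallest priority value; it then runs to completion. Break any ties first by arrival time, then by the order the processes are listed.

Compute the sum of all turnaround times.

Timeline: | B 0-5 | C 5-11 | D 11-15 | E 15-19 | A 19-27 |
Completion: A=27  B=5  C=11  D=15  E=19
Turnaround = completion − arrival: A=27, B=5, C=10, D=10, E=11
Total turnaround = 27 + 5 + 10 + 10 + 11 = 63

63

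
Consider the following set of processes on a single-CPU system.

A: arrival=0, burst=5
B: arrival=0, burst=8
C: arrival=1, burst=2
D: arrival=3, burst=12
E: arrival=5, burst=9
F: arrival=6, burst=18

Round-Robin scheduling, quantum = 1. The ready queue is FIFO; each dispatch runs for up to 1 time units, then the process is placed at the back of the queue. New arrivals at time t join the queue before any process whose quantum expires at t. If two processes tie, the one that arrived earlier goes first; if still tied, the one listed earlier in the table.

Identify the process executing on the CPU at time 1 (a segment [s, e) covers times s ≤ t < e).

Timeline: | A 0-1 | B 1-2 | C 2-3 | A 3-4 | B 4-5 | D 5-6 | C 6-7 | A 7-8 | E 8-9 | B 9-10 | F 10-11 | D 11-12 | A 12-13 | E 13-14 | B 14-15 | F 15-16 | D 16-17 | A 17-18 | E 18-19 | B 19-20 | F 20-21 | D 21-22 | E 22-23 | B 23-24 | F 24-25 | D 25-26 | E 26-27 | B 27-28 | F 28-29 | D 29-30 | E 30-31 | B 31-32 | F 32-33 | D 33-34 | E 34-35 | F 35-36 | D 36-37 | E 37-38 | F 38-39 | D 39-40 | E 40-41 | F 41-42 | D 42-43 | F 43-44 | D 44-45 | F 45-46 | D 46-47 | F 47-54 |
Completion: A=18  B=32  C=7  D=47  E=41  F=54
Turnaround (C−A): A=18  B=32  C=6  D=44  E=36  F=48

B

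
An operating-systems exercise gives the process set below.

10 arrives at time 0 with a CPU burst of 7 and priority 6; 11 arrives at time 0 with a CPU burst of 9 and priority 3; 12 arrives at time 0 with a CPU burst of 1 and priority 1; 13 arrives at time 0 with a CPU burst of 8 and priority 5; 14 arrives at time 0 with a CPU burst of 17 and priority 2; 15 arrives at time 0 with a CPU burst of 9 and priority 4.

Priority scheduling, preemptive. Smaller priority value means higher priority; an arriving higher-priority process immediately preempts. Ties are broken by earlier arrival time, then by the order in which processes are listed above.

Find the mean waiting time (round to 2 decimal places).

Schedule: | 12 0-1 | 14 1-18 | 11 18-27 | 15 27-36 | 13 36-44 | 10 44-51 |
Completion: 10=51  11=27  12=1  13=44  14=18  15=36
Turnaround (C−A): 10=51  11=27  12=1  13=44  14=18  15=36
Waiting times: 10=44, 11=18, 12=0, 13=36, 14=1, 15=27
Average waiting = (44+18+0+36+1+27) / 6 = 126/6 = 21.00

21.00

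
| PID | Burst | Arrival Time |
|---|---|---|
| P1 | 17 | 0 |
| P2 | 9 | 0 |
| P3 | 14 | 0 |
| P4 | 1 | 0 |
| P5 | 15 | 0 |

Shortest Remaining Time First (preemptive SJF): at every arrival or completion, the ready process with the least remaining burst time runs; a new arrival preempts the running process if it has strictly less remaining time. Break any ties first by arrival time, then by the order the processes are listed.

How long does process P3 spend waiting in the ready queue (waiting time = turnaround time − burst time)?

10

Gantt: | P4 0-1 | P2 1-10 | P3 10-24 | P5 24-39 | P1 39-56 |
Completion: P1=56  P2=10  P3=24  P4=1  P5=39
Turnaround (C−A): P1=56  P2=10  P3=24  P4=1  P5=39
Waiting(P3) = turnaround − burst = 24 − 14 = 10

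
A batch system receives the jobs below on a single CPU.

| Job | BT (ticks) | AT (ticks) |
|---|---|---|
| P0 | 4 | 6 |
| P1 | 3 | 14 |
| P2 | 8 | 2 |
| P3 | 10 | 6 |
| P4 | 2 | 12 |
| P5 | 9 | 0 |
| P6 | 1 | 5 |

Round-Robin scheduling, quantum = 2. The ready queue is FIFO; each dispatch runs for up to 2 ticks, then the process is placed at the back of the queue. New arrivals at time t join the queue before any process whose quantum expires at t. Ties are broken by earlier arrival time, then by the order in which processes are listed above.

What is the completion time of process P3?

37

Schedule: | P5 0-2 | P2 2-4 | P5 4-6 | P2 6-8 | P6 8-9 | P0 9-11 | P3 11-13 | P5 13-15 | P2 15-17 | P0 17-19 | P4 19-21 | P3 21-23 | P1 23-25 | P5 25-27 | P2 27-29 | P3 29-31 | P1 31-32 | P5 32-33 | P3 33-37 |
Completion: P0=19  P1=32  P2=29  P3=37  P4=21  P5=33  P6=9
Turnaround (C−A): P0=13  P1=18  P2=27  P3=31  P4=9  P5=33  P6=4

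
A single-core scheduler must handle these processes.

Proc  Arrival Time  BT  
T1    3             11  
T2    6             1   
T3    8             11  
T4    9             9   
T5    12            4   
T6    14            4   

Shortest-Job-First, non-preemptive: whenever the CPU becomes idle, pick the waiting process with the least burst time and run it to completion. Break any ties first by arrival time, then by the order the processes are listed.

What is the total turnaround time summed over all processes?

94

Schedule: | idle 0-3 | T1 3-14 | T2 14-15 | T5 15-19 | T6 19-23 | T4 23-32 | T3 32-43 |
Completion: T1=14  T2=15  T3=43  T4=32  T5=19  T6=23
Turnaround (C−A): T1=11  T2=9  T3=35  T4=23  T5=7  T6=9
Turnaround = completion − arrival: T1=11, T2=9, T3=35, T4=23, T5=7, T6=9
Total turnaround = 11 + 9 + 35 + 23 + 7 + 9 = 94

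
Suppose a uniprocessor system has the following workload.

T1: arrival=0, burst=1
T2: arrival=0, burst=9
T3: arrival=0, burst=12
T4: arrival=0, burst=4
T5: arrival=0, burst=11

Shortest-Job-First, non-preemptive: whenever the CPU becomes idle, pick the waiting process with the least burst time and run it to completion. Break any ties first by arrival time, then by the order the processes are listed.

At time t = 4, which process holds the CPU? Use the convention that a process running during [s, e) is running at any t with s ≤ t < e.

T4

Gantt: | T1 0-1 | T4 1-5 | T2 5-14 | T5 14-25 | T3 25-37 |
Completion: T1=1  T2=14  T3=37  T4=5  T5=25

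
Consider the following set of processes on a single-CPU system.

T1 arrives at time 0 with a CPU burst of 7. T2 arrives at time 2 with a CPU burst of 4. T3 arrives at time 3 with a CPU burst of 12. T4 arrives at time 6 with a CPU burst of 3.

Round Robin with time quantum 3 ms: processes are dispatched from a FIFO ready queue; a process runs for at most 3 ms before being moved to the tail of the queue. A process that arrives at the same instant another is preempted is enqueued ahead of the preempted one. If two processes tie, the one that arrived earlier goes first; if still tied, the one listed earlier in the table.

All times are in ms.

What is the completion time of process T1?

Schedule: | T1 0-3 | T2 3-6 | T3 6-9 | T1 9-12 | T4 12-15 | T2 15-16 | T3 16-19 | T1 19-20 | T3 20-26 |
Completion: T1=20  T2=16  T3=26  T4=15

20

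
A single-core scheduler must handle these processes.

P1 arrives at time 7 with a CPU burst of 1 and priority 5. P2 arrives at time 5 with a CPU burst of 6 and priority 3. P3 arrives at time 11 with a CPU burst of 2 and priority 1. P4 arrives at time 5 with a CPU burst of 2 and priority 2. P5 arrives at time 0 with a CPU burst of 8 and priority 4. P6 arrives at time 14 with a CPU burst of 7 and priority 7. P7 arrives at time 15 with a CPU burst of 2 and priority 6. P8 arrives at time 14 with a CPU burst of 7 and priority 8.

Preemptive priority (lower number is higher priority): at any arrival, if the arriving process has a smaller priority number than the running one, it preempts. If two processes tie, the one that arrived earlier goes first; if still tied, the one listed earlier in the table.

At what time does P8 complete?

Gantt: | P5 0-5 | P4 5-7 | P2 7-11 | P3 11-13 | P2 13-15 | P5 15-18 | P1 18-19 | P7 19-21 | P6 21-28 | P8 28-35 |
Completion: P1=19  P2=15  P3=13  P4=7  P5=18  P6=28  P7=21  P8=35

35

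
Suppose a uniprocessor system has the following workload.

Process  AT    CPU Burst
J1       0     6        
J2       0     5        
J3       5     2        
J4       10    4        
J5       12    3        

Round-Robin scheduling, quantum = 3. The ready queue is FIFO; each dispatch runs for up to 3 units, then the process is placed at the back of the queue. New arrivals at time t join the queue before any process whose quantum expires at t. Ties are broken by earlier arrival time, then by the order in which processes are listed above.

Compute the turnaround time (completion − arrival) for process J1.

Gantt: | J1 0-3 | J2 3-6 | J1 6-9 | J3 9-11 | J2 11-13 | J4 13-16 | J5 16-19 | J4 19-20 |
Completion: J1=9  J2=13  J3=11  J4=20  J5=19
Turnaround (C−A): J1=9  J2=13  J3=6  J4=10  J5=7
Turnaround(J1) = completion − arrival = 9 − 0 = 9

9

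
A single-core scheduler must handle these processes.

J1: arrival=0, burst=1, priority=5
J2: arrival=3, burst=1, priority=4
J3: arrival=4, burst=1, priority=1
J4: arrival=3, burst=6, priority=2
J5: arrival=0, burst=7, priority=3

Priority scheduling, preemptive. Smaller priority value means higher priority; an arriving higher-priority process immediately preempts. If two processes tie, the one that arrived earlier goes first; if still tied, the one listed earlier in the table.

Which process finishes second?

J4

Timeline: | J5 0-3 | J4 3-4 | J3 4-5 | J4 5-10 | J5 10-14 | J2 14-15 | J1 15-16 |
Completion: J1=16  J2=15  J3=5  J4=10  J5=14
Finish order: J3 → J4 → J5 → J2 → J1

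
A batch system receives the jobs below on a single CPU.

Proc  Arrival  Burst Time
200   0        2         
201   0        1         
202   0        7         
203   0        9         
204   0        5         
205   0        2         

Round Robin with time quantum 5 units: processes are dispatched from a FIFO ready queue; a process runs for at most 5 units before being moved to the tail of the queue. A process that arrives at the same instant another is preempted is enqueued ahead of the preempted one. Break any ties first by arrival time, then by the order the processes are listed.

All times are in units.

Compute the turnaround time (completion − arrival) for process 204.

18

Schedule: | 200 0-2 | 201 2-3 | 202 3-8 | 203 8-13 | 204 13-18 | 205 18-20 | 202 20-22 | 203 22-26 |
Completion: 200=2  201=3  202=22  203=26  204=18  205=20
Turnaround (C−A): 200=2  201=3  202=22  203=26  204=18  205=20
Turnaround(204) = completion − arrival = 18 − 0 = 18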